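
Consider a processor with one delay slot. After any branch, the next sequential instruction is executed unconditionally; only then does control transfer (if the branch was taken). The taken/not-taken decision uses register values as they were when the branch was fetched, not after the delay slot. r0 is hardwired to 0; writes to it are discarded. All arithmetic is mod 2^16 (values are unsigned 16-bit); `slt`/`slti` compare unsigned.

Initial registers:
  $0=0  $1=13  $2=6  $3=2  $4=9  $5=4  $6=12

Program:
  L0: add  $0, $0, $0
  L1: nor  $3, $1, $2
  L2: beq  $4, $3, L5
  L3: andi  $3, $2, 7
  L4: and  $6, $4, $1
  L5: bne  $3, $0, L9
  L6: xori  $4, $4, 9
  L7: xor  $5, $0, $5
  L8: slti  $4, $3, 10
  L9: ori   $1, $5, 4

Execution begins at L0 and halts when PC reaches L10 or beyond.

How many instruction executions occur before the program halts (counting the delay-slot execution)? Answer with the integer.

PC=0  add  $0, $0, $0        | $0=0 $1=13 $2=6 $3=2 $4=9 $5=4 $6=12
PC=1  nor  $3, $1, $2        | $0=0 $1=13 $2=6 $3=65520 $4=9 $5=4 $6=12
PC=2  beq  $4, $3, L5        | $0=0 $1=13 $2=6 $3=65520 $4=9 $5=4 $6=12  [not taken]
PC=3  andi  $3, $2, 7        | $0=0 $1=13 $2=6 $3=6 $4=9 $5=4 $6=12
PC=4  and  $6, $4, $1        | $0=0 $1=13 $2=6 $3=6 $4=9 $5=4 $6=9
PC=5  bne  $3, $0, L9        | $0=0 $1=13 $2=6 $3=6 $4=9 $5=4 $6=9  [TAKEN]
PC=6  xori  $4, $4, 9        | $0=0 $1=13 $2=6 $3=6 $4=0 $5=4 $6=9
PC=9  ori   $1, $5, 4        | $0=0 $1=4 $2=6 $3=6 $4=0 $5=4 $6=9

8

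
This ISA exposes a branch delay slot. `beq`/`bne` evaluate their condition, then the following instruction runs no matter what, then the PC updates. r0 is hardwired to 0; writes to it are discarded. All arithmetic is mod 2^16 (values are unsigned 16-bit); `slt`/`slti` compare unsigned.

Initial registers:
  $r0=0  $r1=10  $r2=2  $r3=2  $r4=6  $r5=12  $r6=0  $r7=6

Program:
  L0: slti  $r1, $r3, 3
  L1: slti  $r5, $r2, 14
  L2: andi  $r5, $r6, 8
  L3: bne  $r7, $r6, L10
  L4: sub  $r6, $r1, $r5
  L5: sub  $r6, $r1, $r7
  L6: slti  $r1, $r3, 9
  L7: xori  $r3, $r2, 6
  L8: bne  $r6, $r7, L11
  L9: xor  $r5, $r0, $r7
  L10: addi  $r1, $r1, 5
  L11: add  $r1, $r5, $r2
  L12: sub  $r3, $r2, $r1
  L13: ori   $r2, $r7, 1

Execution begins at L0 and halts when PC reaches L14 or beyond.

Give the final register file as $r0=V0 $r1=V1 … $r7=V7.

$r0=0 $r1=2 $r2=7 $r3=0 $r4=6 $r5=0 $r6=1 $r7=6

#0 slti  $r1, $r3, 3 ; 0/1/2/2/6/12/0/6
#1 slti  $r5, $r2, 14 ; 0/1/2/2/6/1/0/6
#2 andi  $r5, $r6, 8 ; 0/1/2/2/6/0/0/6
#3 bne  $r7, $r6, L10 ; 0/1/2/2/6/0/0/6 ; →target
#4 sub  $r6, $r1, $r5 ; 0/1/2/2/6/0/1/6
#10 addi  $r1, $r1, 5 ; 0/6/2/2/6/0/1/6
#11 add  $r1, $r5, $r2 ; 0/2/2/2/6/0/1/6
#12 sub  $r3, $r2, $r1 ; 0/2/2/0/6/0/1/6
#13 ori   $r2, $r7, 1 ; 0/2/7/0/6/0/1/6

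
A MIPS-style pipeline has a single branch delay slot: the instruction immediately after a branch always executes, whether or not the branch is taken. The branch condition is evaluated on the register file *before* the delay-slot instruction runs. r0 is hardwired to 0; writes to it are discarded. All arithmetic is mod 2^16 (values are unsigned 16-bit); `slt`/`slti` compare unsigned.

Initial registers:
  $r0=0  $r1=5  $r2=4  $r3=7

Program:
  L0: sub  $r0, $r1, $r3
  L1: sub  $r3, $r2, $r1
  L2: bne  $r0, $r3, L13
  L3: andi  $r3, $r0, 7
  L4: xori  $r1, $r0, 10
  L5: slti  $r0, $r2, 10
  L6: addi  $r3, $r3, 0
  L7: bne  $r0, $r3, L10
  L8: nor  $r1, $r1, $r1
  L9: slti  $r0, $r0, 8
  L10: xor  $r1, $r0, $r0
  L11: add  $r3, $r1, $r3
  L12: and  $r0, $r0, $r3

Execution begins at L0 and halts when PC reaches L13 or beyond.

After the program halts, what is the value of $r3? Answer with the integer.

0

[0] sub  $r0, $r1, $r3  →  {$r0:0, $r1:5, $r2:4, $r3:7}
[1] sub  $r3, $r2, $r1  →  {$r0:0, $r1:5, $r2:4, $r3:65535}
[2] bne  $r0, $r3, L13  →  {$r0:0, $r1:5, $r2:4, $r3:65535}  ⟨branch taken⟩
[3] andi  $r3, $r0, 7  →  {$r0:0, $r1:5, $r2:4, $r3:0}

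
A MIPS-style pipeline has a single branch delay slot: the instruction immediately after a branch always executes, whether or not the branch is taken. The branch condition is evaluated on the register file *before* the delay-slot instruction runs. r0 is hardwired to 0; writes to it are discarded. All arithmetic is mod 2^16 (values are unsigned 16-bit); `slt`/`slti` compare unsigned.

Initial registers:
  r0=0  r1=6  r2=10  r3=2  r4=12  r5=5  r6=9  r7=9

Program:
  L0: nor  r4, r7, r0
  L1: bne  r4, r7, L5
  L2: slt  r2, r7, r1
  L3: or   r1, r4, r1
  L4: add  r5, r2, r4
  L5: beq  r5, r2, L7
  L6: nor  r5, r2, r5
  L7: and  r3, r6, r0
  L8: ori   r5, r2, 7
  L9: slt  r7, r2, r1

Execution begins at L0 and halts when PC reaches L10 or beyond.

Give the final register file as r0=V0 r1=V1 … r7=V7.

#0 nor  r4, r7, r0 ; 0/6/10/2/65526/5/9/9
#1 bne  r4, r7, L5 ; 0/6/10/2/65526/5/9/9 ; →target
#2 slt  r2, r7, r1 ; 0/6/0/2/65526/5/9/9
#5 beq  r5, r2, L7 ; 0/6/0/2/65526/5/9/9 ; →fallthru
#6 nor  r5, r2, r5 ; 0/6/0/2/65526/65530/9/9
#7 and  r3, r6, r0 ; 0/6/0/0/65526/65530/9/9
#8 ori   r5, r2, 7 ; 0/6/0/0/65526/7/9/9
#9 slt  r7, r2, r1 ; 0/6/0/0/65526/7/9/1

r0=0 r1=6 r2=0 r3=0 r4=65526 r5=7 r6=9 r7=1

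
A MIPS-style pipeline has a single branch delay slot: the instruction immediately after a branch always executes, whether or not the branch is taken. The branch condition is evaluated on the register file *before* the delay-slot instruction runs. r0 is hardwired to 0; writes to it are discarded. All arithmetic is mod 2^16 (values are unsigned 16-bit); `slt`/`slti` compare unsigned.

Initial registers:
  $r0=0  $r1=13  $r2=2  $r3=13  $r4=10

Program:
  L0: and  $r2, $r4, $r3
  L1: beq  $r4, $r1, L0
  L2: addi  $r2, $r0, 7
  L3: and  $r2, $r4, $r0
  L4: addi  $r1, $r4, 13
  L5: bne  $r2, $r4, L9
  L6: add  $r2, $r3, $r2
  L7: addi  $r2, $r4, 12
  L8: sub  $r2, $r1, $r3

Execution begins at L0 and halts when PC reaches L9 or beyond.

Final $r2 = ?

#0 and  $r2, $r4, $r3 ; 0/13/8/13/10
#1 beq  $r4, $r1, L0 ; 0/13/8/13/10 ; →fallthru
#2 addi  $r2, $r0, 7 ; 0/13/7/13/10
#3 and  $r2, $r4, $r0 ; 0/13/0/13/10
#4 addi  $r1, $r4, 13 ; 0/23/0/13/10
#5 bne  $r2, $r4, L9 ; 0/23/0/13/10 ; →target
#6 add  $r2, $r3, $r2 ; 0/23/13/13/10

13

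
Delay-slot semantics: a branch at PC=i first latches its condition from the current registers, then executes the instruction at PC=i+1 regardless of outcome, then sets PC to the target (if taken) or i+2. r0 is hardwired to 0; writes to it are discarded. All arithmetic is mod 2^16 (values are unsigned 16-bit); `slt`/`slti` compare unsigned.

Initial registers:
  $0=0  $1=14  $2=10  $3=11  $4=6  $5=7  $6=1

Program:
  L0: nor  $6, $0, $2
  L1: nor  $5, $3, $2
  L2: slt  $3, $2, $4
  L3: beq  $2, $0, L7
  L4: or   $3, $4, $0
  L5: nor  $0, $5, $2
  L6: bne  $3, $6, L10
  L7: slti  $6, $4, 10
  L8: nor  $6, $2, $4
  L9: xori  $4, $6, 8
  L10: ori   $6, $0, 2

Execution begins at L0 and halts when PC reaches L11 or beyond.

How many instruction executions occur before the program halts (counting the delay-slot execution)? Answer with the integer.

PC=0  nor  $6, $0, $2        | $0=0 $1=14 $2=10 $3=11 $4=6 $5=7 $6=65525
PC=1  nor  $5, $3, $2        | $0=0 $1=14 $2=10 $3=11 $4=6 $5=65524 $6=65525
PC=2  slt  $3, $2, $4        | $0=0 $1=14 $2=10 $3=0 $4=6 $5=65524 $6=65525
PC=3  beq  $2, $0, L7        | $0=0 $1=14 $2=10 $3=0 $4=6 $5=65524 $6=65525  [not taken]
PC=4  or   $3, $4, $0        | $0=0 $1=14 $2=10 $3=6 $4=6 $5=65524 $6=65525
PC=5  nor  $0, $5, $2        | $0=0 $1=14 $2=10 $3=6 $4=6 $5=65524 $6=65525
PC=6  bne  $3, $6, L10       | $0=0 $1=14 $2=10 $3=6 $4=6 $5=65524 $6=65525  [TAKEN]
PC=7  slti  $6, $4, 10       | $0=0 $1=14 $2=10 $3=6 $4=6 $5=65524 $6=1
PC=10 ori   $6, $0, 2        | $0=0 $1=14 $2=10 $3=6 $4=6 $5=65524 $6=2

9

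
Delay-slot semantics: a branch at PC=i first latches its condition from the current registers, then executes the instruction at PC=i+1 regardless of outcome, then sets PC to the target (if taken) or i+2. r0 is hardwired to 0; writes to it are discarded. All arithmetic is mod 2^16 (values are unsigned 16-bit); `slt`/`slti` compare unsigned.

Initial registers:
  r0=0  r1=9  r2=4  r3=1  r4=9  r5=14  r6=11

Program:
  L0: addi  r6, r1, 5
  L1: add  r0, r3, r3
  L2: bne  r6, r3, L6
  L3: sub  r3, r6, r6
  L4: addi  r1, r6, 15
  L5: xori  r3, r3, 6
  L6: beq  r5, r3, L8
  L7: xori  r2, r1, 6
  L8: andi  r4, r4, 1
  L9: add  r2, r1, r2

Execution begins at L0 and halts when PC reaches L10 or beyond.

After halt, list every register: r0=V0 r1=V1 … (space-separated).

r0=0 r1=9 r2=24 r3=0 r4=1 r5=14 r6=14

PC=0  addi  r6, r1, 5        | r0=0 r1=9 r2=4 r3=1 r4=9 r5=14 r6=14
PC=1  add  r0, r3, r3        | r0=0 r1=9 r2=4 r3=1 r4=9 r5=14 r6=14
PC=2  bne  r6, r3, L6        | r0=0 r1=9 r2=4 r3=1 r4=9 r5=14 r6=14  [TAKEN]
PC=3  sub  r3, r6, r6        | r0=0 r1=9 r2=4 r3=0 r4=9 r5=14 r6=14
PC=6  beq  r5, r3, L8        | r0=0 r1=9 r2=4 r3=0 r4=9 r5=14 r6=14  [not taken]
PC=7  xori  r2, r1, 6        | r0=0 r1=9 r2=15 r3=0 r4=9 r5=14 r6=14
PC=8  andi  r4, r4, 1        | r0=0 r1=9 r2=15 r3=0 r4=1 r5=14 r6=14
PC=9  add  r2, r1, r2        | r0=0 r1=9 r2=24 r3=0 r4=1 r5=14 r6=14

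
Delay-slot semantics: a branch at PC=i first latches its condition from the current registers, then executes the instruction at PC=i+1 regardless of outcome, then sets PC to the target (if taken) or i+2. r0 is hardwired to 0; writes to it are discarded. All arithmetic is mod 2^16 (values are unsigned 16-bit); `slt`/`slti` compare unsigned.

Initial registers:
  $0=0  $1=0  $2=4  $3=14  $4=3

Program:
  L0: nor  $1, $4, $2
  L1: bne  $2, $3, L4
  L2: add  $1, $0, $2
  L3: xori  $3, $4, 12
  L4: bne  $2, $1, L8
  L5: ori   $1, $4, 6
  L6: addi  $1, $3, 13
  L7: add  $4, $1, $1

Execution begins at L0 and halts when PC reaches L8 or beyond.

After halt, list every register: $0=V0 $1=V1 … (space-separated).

#0 nor  $1, $4, $2 ; 0/65528/4/14/3
#1 bne  $2, $3, L4 ; 0/65528/4/14/3 ; →target
#2 add  $1, $0, $2 ; 0/4/4/14/3
#4 bne  $2, $1, L8 ; 0/4/4/14/3 ; →fallthru
#5 ori   $1, $4, 6 ; 0/7/4/14/3
#6 addi  $1, $3, 13 ; 0/27/4/14/3
#7 add  $4, $1, $1 ; 0/27/4/14/54

$0=0 $1=27 $2=4 $3=14 $4=54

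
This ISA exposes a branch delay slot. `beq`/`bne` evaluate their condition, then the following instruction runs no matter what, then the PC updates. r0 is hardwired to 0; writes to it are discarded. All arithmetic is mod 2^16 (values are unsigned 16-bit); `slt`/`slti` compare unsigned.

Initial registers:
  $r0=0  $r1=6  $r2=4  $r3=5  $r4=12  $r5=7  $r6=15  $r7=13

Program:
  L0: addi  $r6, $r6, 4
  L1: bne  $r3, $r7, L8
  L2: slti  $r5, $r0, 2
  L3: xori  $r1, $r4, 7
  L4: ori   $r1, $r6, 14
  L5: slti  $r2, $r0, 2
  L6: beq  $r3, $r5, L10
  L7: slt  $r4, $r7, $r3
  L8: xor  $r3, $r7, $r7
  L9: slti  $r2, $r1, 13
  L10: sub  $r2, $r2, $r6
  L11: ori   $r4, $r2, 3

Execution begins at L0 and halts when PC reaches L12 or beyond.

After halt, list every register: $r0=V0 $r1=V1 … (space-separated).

$r0=0 $r1=6 $r2=65518 $r3=0 $r4=65519 $r5=1 $r6=19 $r7=13

PC=0  addi  $r6, $r6, 4      | $r0=0 $r1=6 $r2=4 $r3=5 $r4=12 $r5=7 $r6=19 $r7=13
PC=1  bne  $r3, $r7, L8      | $r0=0 $r1=6 $r2=4 $r3=5 $r4=12 $r5=7 $r6=19 $r7=13  [TAKEN]
PC=2  slti  $r5, $r0, 2      | $r0=0 $r1=6 $r2=4 $r3=5 $r4=12 $r5=1 $r6=19 $r7=13
PC=8  xor  $r3, $r7, $r7     | $r0=0 $r1=6 $r2=4 $r3=0 $r4=12 $r5=1 $r6=19 $r7=13
PC=9  slti  $r2, $r1, 13     | $r0=0 $r1=6 $r2=1 $r3=0 $r4=12 $r5=1 $r6=19 $r7=13
PC=10 sub  $r2, $r2, $r6     | $r0=0 $r1=6 $r2=65518 $r3=0 $r4=12 $r5=1 $r6=19 $r7=13
PC=11 ori   $r4, $r2, 3      | $r0=0 $r1=6 $r2=65518 $r3=0 $r4=65519 $r5=1 $r6=19 $r7=13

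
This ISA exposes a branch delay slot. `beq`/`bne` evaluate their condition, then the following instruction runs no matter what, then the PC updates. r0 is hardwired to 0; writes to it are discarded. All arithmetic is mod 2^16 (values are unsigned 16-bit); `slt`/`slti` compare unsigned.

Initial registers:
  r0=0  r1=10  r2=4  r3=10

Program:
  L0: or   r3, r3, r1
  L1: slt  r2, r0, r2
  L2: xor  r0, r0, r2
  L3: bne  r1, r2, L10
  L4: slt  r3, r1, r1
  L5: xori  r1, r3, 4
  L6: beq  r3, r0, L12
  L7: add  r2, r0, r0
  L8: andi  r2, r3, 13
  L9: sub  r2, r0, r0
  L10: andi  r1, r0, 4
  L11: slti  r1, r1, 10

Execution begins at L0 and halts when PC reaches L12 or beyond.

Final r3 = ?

PC=0  or   r3, r3, r1        | r0=0 r1=10 r2=4 r3=10
PC=1  slt  r2, r0, r2        | r0=0 r1=10 r2=1 r3=10
PC=2  xor  r0, r0, r2        | r0=0 r1=10 r2=1 r3=10
PC=3  bne  r1, r2, L10       | r0=0 r1=10 r2=1 r3=10  [TAKEN]
PC=4  slt  r3, r1, r1        | r0=0 r1=10 r2=1 r3=0
PC=10 andi  r1, r0, 4        | r0=0 r1=0 r2=1 r3=0
PC=11 slti  r1, r1, 10       | r0=0 r1=1 r2=1 r3=0

0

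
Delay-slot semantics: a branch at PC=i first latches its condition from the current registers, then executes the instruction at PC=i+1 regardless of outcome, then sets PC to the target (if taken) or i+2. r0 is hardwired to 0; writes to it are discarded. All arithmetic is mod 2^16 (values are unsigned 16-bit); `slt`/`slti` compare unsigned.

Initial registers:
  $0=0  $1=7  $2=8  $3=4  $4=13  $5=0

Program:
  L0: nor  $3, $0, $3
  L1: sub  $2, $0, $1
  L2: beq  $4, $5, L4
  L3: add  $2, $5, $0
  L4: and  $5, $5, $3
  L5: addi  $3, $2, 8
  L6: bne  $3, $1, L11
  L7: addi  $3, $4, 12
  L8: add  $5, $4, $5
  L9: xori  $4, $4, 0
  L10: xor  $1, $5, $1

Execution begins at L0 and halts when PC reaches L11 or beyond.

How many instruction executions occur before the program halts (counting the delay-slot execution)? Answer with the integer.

8

PC=0  nor  $3, $0, $3        | $0=0 $1=7 $2=8 $3=65531 $4=13 $5=0
PC=1  sub  $2, $0, $1        | $0=0 $1=7 $2=65529 $3=65531 $4=13 $5=0
PC=2  beq  $4, $5, L4        | $0=0 $1=7 $2=65529 $3=65531 $4=13 $5=0  [not taken]
PC=3  add  $2, $5, $0        | $0=0 $1=7 $2=0 $3=65531 $4=13 $5=0
PC=4  and  $5, $5, $3        | $0=0 $1=7 $2=0 $3=65531 $4=13 $5=0
PC=5  addi  $3, $2, 8        | $0=0 $1=7 $2=0 $3=8 $4=13 $5=0
PC=6  bne  $3, $1, L11       | $0=0 $1=7 $2=0 $3=8 $4=13 $5=0  [TAKEN]
PC=7  addi  $3, $4, 12       | $0=0 $1=7 $2=0 $3=25 $4=13 $5=0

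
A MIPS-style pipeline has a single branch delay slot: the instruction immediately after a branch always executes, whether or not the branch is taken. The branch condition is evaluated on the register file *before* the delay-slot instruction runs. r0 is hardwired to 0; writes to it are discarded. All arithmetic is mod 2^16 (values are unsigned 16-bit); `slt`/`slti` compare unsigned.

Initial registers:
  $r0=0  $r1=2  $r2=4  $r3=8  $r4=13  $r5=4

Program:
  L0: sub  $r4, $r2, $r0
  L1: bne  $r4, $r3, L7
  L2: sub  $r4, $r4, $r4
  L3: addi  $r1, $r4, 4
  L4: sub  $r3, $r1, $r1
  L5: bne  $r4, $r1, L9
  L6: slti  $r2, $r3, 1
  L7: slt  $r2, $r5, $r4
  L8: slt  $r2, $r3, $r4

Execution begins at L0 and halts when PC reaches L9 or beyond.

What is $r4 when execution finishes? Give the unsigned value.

#0 sub  $r4, $r2, $r0 ; 0/2/4/8/4/4
#1 bne  $r4, $r3, L7 ; 0/2/4/8/4/4 ; →target
#2 sub  $r4, $r4, $r4 ; 0/2/4/8/0/4
#7 slt  $r2, $r5, $r4 ; 0/2/0/8/0/4
#8 slt  $r2, $r3, $r4 ; 0/2/0/8/0/4

0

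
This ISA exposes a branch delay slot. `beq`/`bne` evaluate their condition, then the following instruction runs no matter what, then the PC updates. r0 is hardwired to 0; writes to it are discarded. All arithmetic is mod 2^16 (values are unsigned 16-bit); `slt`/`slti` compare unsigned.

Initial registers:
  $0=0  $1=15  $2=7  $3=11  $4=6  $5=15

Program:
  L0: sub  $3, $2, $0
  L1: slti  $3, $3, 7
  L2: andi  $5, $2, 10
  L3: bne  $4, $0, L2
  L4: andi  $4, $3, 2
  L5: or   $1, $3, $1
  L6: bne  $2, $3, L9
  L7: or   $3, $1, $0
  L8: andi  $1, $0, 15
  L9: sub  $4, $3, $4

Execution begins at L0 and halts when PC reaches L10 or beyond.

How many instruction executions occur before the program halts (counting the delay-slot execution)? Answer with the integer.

PC=0  sub  $3, $2, $0        | $0=0 $1=15 $2=7 $3=7 $4=6 $5=15
PC=1  slti  $3, $3, 7        | $0=0 $1=15 $2=7 $3=0 $4=6 $5=15
PC=2  andi  $5, $2, 10       | $0=0 $1=15 $2=7 $3=0 $4=6 $5=2
PC=3  bne  $4, $0, L2        | $0=0 $1=15 $2=7 $3=0 $4=6 $5=2  [TAKEN]
PC=4  andi  $4, $3, 2        | $0=0 $1=15 $2=7 $3=0 $4=0 $5=2
PC=2  andi  $5, $2, 10       | $0=0 $1=15 $2=7 $3=0 $4=0 $5=2
PC=3  bne  $4, $0, L2        | $0=0 $1=15 $2=7 $3=0 $4=0 $5=2  [not taken]
PC=4  andi  $4, $3, 2        | $0=0 $1=15 $2=7 $3=0 $4=0 $5=2
PC=5  or   $1, $3, $1        | $0=0 $1=15 $2=7 $3=0 $4=0 $5=2
PC=6  bne  $2, $3, L9        | $0=0 $1=15 $2=7 $3=0 $4=0 $5=2  [TAKEN]
PC=7  or   $3, $1, $0        | $0=0 $1=15 $2=7 $3=15 $4=0 $5=2
PC=9  sub  $4, $3, $4        | $0=0 $1=15 $2=7 $3=15 $4=15 $5=2

12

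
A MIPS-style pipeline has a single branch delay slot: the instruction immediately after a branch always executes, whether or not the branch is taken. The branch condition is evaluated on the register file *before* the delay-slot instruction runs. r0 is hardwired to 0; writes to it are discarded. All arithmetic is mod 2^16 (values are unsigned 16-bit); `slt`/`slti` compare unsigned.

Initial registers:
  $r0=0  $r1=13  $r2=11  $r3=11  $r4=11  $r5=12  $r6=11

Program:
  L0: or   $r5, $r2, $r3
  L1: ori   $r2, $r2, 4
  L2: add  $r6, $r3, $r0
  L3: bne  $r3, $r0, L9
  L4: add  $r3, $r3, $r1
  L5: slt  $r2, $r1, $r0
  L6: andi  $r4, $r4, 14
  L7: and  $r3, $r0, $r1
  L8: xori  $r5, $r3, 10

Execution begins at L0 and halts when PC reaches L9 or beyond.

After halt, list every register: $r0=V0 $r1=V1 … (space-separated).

$r0=0 $r1=13 $r2=15 $r3=24 $r4=11 $r5=11 $r6=11

#0 or   $r5, $r2, $r3 ; 0/13/11/11/11/11/11
#1 ori   $r2, $r2, 4 ; 0/13/15/11/11/11/11
#2 add  $r6, $r3, $r0 ; 0/13/15/11/11/11/11
#3 bne  $r3, $r0, L9 ; 0/13/15/11/11/11/11 ; →target
#4 add  $r3, $r3, $r1 ; 0/13/15/24/11/11/11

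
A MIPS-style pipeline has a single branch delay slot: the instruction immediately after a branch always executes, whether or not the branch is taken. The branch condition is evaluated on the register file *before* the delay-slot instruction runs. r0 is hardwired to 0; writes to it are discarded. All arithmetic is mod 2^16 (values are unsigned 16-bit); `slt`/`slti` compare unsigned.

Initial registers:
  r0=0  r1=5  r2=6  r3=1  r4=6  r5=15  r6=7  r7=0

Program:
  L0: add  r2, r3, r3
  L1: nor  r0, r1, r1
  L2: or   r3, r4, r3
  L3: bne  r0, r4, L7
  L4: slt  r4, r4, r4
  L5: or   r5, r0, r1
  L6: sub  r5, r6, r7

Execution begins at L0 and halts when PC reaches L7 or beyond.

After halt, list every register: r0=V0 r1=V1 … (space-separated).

PC=0  add  r2, r3, r3        | r0=0 r1=5 r2=2 r3=1 r4=6 r5=15 r6=7 r7=0
PC=1  nor  r0, r1, r1        | r0=0 r1=5 r2=2 r3=1 r4=6 r5=15 r6=7 r7=0
PC=2  or   r3, r4, r3        | r0=0 r1=5 r2=2 r3=7 r4=6 r5=15 r6=7 r7=0
PC=3  bne  r0, r4, L7        | r0=0 r1=5 r2=2 r3=7 r4=6 r5=15 r6=7 r7=0  [TAKEN]
PC=4  slt  r4, r4, r4        | r0=0 r1=5 r2=2 r3=7 r4=0 r5=15 r6=7 r7=0

r0=0 r1=5 r2=2 r3=7 r4=0 r5=15 r6=7 r7=0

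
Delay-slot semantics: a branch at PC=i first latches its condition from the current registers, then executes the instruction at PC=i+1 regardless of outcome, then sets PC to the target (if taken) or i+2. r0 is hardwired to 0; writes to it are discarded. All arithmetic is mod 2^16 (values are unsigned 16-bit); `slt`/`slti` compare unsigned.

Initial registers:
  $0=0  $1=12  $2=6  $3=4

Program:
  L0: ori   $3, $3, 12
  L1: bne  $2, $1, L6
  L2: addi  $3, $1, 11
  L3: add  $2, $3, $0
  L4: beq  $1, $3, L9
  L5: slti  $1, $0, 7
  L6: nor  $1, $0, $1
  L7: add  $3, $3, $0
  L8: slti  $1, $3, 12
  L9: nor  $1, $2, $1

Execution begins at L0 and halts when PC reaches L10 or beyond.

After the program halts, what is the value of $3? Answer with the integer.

23

#0 ori   $3, $3, 12 ; 0/12/6/12
#1 bne  $2, $1, L6 ; 0/12/6/12 ; →target
#2 addi  $3, $1, 11 ; 0/12/6/23
#6 nor  $1, $0, $1 ; 0/65523/6/23
#7 add  $3, $3, $0 ; 0/65523/6/23
#8 slti  $1, $3, 12 ; 0/0/6/23
#9 nor  $1, $2, $1 ; 0/65529/6/23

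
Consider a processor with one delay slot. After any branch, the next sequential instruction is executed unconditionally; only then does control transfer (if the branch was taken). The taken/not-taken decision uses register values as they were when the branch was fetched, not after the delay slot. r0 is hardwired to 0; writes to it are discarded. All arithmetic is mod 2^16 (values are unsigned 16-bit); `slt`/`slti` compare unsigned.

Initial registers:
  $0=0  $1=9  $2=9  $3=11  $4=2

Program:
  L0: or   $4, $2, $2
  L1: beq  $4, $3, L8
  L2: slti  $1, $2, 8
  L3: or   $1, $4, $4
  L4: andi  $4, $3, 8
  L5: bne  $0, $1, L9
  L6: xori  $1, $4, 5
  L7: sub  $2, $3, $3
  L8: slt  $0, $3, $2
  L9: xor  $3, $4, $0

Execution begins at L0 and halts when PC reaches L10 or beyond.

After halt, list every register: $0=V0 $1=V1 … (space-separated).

$0=0 $1=13 $2=9 $3=8 $4=8

  step pc=0: or   $4, $2, $2  regs=(0,9,9,11,9)
  step pc=1: beq  $4, $3, L8  cond=F  regs=(0,9,9,11,9)
  step pc=2: slti  $1, $2, 8  regs=(0,0,9,11,9)
  step pc=3: or   $1, $4, $4  regs=(0,9,9,11,9)
  step pc=4: andi  $4, $3, 8  regs=(0,9,9,11,8)
  step pc=5: bne  $0, $1, L9  cond=T  regs=(0,9,9,11,8)
  step pc=6: xori  $1, $4, 5  regs=(0,13,9,11,8)
  step pc=9: xor  $3, $4, $0  regs=(0,13,9,8,8)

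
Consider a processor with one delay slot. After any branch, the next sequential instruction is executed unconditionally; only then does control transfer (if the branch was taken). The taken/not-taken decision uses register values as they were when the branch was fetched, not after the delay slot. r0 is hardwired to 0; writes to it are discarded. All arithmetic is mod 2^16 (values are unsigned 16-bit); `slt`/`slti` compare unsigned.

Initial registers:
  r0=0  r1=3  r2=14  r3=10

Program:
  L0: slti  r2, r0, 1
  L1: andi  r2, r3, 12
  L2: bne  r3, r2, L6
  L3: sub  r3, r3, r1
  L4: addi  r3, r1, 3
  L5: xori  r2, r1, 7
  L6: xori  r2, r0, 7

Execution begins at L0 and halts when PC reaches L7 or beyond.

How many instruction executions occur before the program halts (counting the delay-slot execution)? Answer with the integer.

5

PC=0  slti  r2, r0, 1        | r0=0 r1=3 r2=1 r3=10
PC=1  andi  r2, r3, 12       | r0=0 r1=3 r2=8 r3=10
PC=2  bne  r3, r2, L6        | r0=0 r1=3 r2=8 r3=10  [TAKEN]
PC=3  sub  r3, r3, r1        | r0=0 r1=3 r2=8 r3=7
PC=6  xori  r2, r0, 7        | r0=0 r1=3 r2=7 r3=7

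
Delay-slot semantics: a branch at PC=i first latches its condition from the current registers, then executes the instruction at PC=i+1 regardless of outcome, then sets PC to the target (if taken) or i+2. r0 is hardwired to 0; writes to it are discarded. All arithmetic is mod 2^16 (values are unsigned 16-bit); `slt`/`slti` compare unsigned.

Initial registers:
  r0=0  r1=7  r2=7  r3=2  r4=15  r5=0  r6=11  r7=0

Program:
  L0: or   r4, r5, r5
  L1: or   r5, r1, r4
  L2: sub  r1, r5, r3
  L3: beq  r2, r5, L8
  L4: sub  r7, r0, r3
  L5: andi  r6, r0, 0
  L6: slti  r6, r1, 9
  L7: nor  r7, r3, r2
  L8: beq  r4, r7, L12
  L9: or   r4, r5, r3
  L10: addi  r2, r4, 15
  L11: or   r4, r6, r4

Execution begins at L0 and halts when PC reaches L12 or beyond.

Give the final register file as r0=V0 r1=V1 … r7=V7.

#0 or   r4, r5, r5 ; 0/7/7/2/0/0/11/0
#1 or   r5, r1, r4 ; 0/7/7/2/0/7/11/0
#2 sub  r1, r5, r3 ; 0/5/7/2/0/7/11/0
#3 beq  r2, r5, L8 ; 0/5/7/2/0/7/11/0 ; →target
#4 sub  r7, r0, r3 ; 0/5/7/2/0/7/11/65534
#8 beq  r4, r7, L12 ; 0/5/7/2/0/7/11/65534 ; →fallthru
#9 or   r4, r5, r3 ; 0/5/7/2/7/7/11/65534
#10 addi  r2, r4, 15 ; 0/5/22/2/7/7/11/65534
#11 or   r4, r6, r4 ; 0/5/22/2/15/7/11/65534

r0=0 r1=5 r2=22 r3=2 r4=15 r5=7 r6=11 r7=65534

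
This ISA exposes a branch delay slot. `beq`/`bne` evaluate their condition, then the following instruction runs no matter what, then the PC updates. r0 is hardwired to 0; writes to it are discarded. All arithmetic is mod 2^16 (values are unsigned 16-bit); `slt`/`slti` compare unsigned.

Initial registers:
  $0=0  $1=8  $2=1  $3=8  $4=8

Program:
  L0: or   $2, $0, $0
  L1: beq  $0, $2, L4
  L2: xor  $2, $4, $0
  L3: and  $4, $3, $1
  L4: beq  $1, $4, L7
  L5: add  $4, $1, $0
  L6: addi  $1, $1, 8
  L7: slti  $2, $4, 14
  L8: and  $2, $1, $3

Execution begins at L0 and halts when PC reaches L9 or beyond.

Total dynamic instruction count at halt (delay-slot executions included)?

7

  step pc=0: or   $2, $0, $0  regs=(0,8,0,8,8)
  step pc=1: beq  $0, $2, L4  cond=T  regs=(0,8,0,8,8)
  step pc=2: xor  $2, $4, $0  regs=(0,8,8,8,8)
  step pc=4: beq  $1, $4, L7  cond=T  regs=(0,8,8,8,8)
  step pc=5: add  $4, $1, $0  regs=(0,8,8,8,8)
  step pc=7: slti  $2, $4, 14  regs=(0,8,1,8,8)
  step pc=8: and  $2, $1, $3  regs=(0,8,8,8,8)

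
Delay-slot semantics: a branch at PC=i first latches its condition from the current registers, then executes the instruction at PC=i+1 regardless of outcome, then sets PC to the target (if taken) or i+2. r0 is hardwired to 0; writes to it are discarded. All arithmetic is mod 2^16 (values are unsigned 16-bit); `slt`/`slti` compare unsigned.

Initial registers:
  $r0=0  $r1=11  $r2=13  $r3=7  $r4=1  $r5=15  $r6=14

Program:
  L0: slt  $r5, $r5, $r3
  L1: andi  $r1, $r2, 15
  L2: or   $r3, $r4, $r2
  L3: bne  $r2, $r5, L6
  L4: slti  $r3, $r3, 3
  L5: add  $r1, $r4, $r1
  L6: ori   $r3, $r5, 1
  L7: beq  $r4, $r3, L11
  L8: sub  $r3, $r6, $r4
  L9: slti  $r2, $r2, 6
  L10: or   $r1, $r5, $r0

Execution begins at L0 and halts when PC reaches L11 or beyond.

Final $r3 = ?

[0] slt  $r5, $r5, $r3  →  {$r0:0, $r1:11, $r2:13, $r3:7, $r4:1, $r5:0, $r6:14}
[1] andi  $r1, $r2, 15  →  {$r0:0, $r1:13, $r2:13, $r3:7, $r4:1, $r5:0, $r6:14}
[2] or   $r3, $r4, $r2  →  {$r0:0, $r1:13, $r2:13, $r3:13, $r4:1, $r5:0, $r6:14}
[3] bne  $r2, $r5, L6  →  {$r0:0, $r1:13, $r2:13, $r3:13, $r4:1, $r5:0, $r6:14}  ⟨branch taken⟩
[4] slti  $r3, $r3, 3  →  {$r0:0, $r1:13, $r2:13, $r3:0, $r4:1, $r5:0, $r6:14}
[6] ori   $r3, $r5, 1  →  {$r0:0, $r1:13, $r2:13, $r3:1, $r4:1, $r5:0, $r6:14}
[7] beq  $r4, $r3, L11  →  {$r0:0, $r1:13, $r2:13, $r3:1, $r4:1, $r5:0, $r6:14}  ⟨branch taken⟩
[8] sub  $r3, $r6, $r4  →  {$r0:0, $r1:13, $r2:13, $r3:13, $r4:1, $r5:0, $r6:14}

13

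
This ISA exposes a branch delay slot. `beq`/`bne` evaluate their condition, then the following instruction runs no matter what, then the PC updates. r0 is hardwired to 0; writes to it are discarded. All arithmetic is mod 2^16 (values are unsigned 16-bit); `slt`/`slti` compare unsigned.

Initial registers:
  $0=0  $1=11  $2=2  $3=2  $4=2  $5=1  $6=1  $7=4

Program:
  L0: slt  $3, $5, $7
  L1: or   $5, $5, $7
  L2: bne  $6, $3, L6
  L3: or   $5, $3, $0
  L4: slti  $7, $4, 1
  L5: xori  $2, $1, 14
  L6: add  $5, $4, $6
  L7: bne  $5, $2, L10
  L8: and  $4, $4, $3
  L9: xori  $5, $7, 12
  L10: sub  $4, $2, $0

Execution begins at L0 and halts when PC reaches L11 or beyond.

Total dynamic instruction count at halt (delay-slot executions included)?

#0 slt  $3, $5, $7 ; 0/11/2/1/2/1/1/4
#1 or   $5, $5, $7 ; 0/11/2/1/2/5/1/4
#2 bne  $6, $3, L6 ; 0/11/2/1/2/5/1/4 ; →fallthru
#3 or   $5, $3, $0 ; 0/11/2/1/2/1/1/4
#4 slti  $7, $4, 1 ; 0/11/2/1/2/1/1/0
#5 xori  $2, $1, 14 ; 0/11/5/1/2/1/1/0
#6 add  $5, $4, $6 ; 0/11/5/1/2/3/1/0
#7 bne  $5, $2, L10 ; 0/11/5/1/2/3/1/0 ; →target
#8 and  $4, $4, $3 ; 0/11/5/1/0/3/1/0
#10 sub  $4, $2, $0 ; 0/11/5/1/5/3/1/0

10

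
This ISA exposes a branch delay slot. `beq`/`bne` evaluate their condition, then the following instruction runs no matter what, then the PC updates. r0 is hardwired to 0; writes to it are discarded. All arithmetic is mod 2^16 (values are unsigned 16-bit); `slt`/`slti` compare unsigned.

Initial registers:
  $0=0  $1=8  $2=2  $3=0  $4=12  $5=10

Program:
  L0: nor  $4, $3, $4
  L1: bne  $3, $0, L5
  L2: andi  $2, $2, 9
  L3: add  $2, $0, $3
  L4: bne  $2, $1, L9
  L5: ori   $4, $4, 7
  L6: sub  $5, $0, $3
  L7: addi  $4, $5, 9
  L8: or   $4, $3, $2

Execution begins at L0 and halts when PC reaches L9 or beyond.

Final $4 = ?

65527

[0] nor  $4, $3, $4  →  {$0:0, $1:8, $2:2, $3:0, $4:65523, $5:10}
[1] bne  $3, $0, L5  →  {$0:0, $1:8, $2:2, $3:0, $4:65523, $5:10}  ⟨branch fallthrough⟩
[2] andi  $2, $2, 9  →  {$0:0, $1:8, $2:0, $3:0, $4:65523, $5:10}
[3] add  $2, $0, $3  →  {$0:0, $1:8, $2:0, $3:0, $4:65523, $5:10}
[4] bne  $2, $1, L9  →  {$0:0, $1:8, $2:0, $3:0, $4:65523, $5:10}  ⟨branch taken⟩
[5] ori   $4, $4, 7  →  {$0:0, $1:8, $2:0, $3:0, $4:65527, $5:10}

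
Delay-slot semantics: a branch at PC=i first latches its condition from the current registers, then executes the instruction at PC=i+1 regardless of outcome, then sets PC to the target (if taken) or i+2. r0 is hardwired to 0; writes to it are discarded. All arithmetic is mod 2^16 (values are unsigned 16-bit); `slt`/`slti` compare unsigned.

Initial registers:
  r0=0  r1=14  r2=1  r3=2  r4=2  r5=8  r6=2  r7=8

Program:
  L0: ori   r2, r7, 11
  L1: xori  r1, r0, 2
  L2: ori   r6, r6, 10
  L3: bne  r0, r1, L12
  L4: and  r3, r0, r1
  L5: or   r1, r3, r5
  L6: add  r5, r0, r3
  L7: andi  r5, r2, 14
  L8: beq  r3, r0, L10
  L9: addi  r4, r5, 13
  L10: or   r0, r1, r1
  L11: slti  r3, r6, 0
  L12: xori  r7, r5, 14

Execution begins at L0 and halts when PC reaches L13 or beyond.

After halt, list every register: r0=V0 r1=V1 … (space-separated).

#0 ori   r2, r7, 11 ; 0/14/11/2/2/8/2/8
#1 xori  r1, r0, 2 ; 0/2/11/2/2/8/2/8
#2 ori   r6, r6, 10 ; 0/2/11/2/2/8/10/8
#3 bne  r0, r1, L12 ; 0/2/11/2/2/8/10/8 ; →target
#4 and  r3, r0, r1 ; 0/2/11/0/2/8/10/8
#12 xori  r7, r5, 14 ; 0/2/11/0/2/8/10/6

r0=0 r1=2 r2=11 r3=0 r4=2 r5=8 r6=10 r7=6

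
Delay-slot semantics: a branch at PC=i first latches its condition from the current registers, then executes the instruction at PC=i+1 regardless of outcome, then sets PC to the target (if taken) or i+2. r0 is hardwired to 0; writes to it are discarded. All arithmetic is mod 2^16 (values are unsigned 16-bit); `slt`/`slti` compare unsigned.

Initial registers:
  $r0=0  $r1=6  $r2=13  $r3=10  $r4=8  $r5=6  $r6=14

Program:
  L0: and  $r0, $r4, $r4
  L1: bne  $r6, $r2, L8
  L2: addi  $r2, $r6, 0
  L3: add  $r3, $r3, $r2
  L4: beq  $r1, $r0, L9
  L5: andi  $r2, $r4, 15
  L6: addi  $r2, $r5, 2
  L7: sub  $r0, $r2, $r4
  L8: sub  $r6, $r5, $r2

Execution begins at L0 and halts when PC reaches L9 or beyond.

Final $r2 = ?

[0] and  $r0, $r4, $r4  →  {$r0:0, $r1:6, $r2:13, $r3:10, $r4:8, $r5:6, $r6:14}
[1] bne  $r6, $r2, L8  →  {$r0:0, $r1:6, $r2:13, $r3:10, $r4:8, $r5:6, $r6:14}  ⟨branch taken⟩
[2] addi  $r2, $r6, 0  →  {$r0:0, $r1:6, $r2:14, $r3:10, $r4:8, $r5:6, $r6:14}
[8] sub  $r6, $r5, $r2  →  {$r0:0, $r1:6, $r2:14, $r3:10, $r4:8, $r5:6, $r6:65528}

14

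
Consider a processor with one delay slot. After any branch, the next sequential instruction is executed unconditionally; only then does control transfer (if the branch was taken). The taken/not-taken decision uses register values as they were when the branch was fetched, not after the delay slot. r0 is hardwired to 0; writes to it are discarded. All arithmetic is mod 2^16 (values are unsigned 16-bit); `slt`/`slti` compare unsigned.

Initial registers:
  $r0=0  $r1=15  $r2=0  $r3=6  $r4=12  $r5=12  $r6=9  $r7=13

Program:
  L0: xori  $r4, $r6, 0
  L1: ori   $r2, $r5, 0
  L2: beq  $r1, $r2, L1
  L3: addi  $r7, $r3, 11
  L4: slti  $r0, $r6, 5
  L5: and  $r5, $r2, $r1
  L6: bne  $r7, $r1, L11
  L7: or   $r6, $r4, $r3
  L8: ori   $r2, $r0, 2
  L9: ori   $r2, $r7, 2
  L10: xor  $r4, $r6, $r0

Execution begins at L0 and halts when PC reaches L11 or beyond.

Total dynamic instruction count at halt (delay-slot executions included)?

8

PC=0  xori  $r4, $r6, 0      | $r0=0 $r1=15 $r2=0 $r3=6 $r4=9 $r5=12 $r6=9 $r7=13
PC=1  ori   $r2, $r5, 0      | $r0=0 $r1=15 $r2=12 $r3=6 $r4=9 $r5=12 $r6=9 $r7=13
PC=2  beq  $r1, $r2, L1      | $r0=0 $r1=15 $r2=12 $r3=6 $r4=9 $r5=12 $r6=9 $r7=13  [not taken]
PC=3  addi  $r7, $r3, 11     | $r0=0 $r1=15 $r2=12 $r3=6 $r4=9 $r5=12 $r6=9 $r7=17
PC=4  slti  $r0, $r6, 5      | $r0=0 $r1=15 $r2=12 $r3=6 $r4=9 $r5=12 $r6=9 $r7=17
PC=5  and  $r5, $r2, $r1     | $r0=0 $r1=15 $r2=12 $r3=6 $r4=9 $r5=12 $r6=9 $r7=17
PC=6  bne  $r7, $r1, L11     | $r0=0 $r1=15 $r2=12 $r3=6 $r4=9 $r5=12 $r6=9 $r7=17  [TAKEN]
PC=7  or   $r6, $r4, $r3     | $r0=0 $r1=15 $r2=12 $r3=6 $r4=9 $r5=12 $r6=15 $r7=17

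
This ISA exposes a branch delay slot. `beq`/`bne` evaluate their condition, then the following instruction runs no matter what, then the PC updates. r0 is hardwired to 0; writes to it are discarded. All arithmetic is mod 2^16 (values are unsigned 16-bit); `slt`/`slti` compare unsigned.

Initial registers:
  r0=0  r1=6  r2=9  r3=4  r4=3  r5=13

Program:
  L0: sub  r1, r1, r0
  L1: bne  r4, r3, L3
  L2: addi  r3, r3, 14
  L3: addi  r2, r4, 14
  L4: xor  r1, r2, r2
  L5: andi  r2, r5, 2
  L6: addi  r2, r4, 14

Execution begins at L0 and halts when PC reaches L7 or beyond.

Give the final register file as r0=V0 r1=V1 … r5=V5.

  step pc=0: sub  r1, r1, r0  regs=(0,6,9,4,3,13)
  step pc=1: bne  r4, r3, L3  cond=T  regs=(0,6,9,4,3,13)
  step pc=2: addi  r3, r3, 14  regs=(0,6,9,18,3,13)
  step pc=3: addi  r2, r4, 14  regs=(0,6,17,18,3,13)
  step pc=4: xor  r1, r2, r2  regs=(0,0,17,18,3,13)
  step pc=5: andi  r2, r5, 2  regs=(0,0,0,18,3,13)
  step pc=6: addi  r2, r4, 14  regs=(0,0,17,18,3,13)

r0=0 r1=0 r2=17 r3=18 r4=3 r5=13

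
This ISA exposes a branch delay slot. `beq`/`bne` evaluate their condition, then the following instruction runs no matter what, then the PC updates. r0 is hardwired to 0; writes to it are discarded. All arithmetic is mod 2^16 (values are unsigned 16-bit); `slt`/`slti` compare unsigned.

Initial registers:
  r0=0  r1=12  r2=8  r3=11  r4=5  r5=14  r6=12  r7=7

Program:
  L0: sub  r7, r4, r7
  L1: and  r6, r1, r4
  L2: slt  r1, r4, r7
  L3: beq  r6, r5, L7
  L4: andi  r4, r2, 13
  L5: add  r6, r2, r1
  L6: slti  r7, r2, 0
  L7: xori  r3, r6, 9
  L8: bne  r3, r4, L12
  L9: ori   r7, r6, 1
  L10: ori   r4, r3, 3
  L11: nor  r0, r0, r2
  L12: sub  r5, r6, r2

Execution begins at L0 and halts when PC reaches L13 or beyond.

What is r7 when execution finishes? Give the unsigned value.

[0] sub  r7, r4, r7  →  {r0:0, r1:12, r2:8, r3:11, r4:5, r5:14, r6:12, r7:65534}
[1] and  r6, r1, r4  →  {r0:0, r1:12, r2:8, r3:11, r4:5, r5:14, r6:4, r7:65534}
[2] slt  r1, r4, r7  →  {r0:0, r1:1, r2:8, r3:11, r4:5, r5:14, r6:4, r7:65534}
[3] beq  r6, r5, L7  →  {r0:0, r1:1, r2:8, r3:11, r4:5, r5:14, r6:4, r7:65534}  ⟨branch fallthrough⟩
[4] andi  r4, r2, 13  →  {r0:0, r1:1, r2:8, r3:11, r4:8, r5:14, r6:4, r7:65534}
[5] add  r6, r2, r1  →  {r0:0, r1:1, r2:8, r3:11, r4:8, r5:14, r6:9, r7:65534}
[6] slti  r7, r2, 0  →  {r0:0, r1:1, r2:8, r3:11, r4:8, r5:14, r6:9, r7:0}
[7] xori  r3, r6, 9  →  {r0:0, r1:1, r2:8, r3:0, r4:8, r5:14, r6:9, r7:0}
[8] bne  r3, r4, L12  →  {r0:0, r1:1, r2:8, r3:0, r4:8, r5:14, r6:9, r7:0}  ⟨branch taken⟩
[9] ori   r7, r6, 1  →  {r0:0, r1:1, r2:8, r3:0, r4:8, r5:14, r6:9, r7:9}
[12] sub  r5, r6, r2  →  {r0:0, r1:1, r2:8, r3:0, r4:8, r5:1, r6:9, r7:9}

9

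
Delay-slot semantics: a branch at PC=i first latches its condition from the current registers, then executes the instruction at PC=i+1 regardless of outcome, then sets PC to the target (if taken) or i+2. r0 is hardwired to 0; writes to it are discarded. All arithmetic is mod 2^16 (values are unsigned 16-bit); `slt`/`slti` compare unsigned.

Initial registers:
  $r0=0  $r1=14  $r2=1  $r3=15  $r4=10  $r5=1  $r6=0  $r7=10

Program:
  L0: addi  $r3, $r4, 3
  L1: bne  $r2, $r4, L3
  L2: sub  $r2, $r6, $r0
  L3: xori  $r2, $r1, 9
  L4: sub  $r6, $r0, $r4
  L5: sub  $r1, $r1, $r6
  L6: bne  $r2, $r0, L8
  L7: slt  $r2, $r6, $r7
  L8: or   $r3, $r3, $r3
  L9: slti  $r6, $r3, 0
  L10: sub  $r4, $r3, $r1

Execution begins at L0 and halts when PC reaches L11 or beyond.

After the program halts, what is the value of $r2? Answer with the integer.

[0] addi  $r3, $r4, 3  →  {$r0:0, $r1:14, $r2:1, $r3:13, $r4:10, $r5:1, $r6:0, $r7:10}
[1] bne  $r2, $r4, L3  →  {$r0:0, $r1:14, $r2:1, $r3:13, $r4:10, $r5:1, $r6:0, $r7:10}  ⟨branch taken⟩
[2] sub  $r2, $r6, $r0  →  {$r0:0, $r1:14, $r2:0, $r3:13, $r4:10, $r5:1, $r6:0, $r7:10}
[3] xori  $r2, $r1, 9  →  {$r0:0, $r1:14, $r2:7, $r3:13, $r4:10, $r5:1, $r6:0, $r7:10}
[4] sub  $r6, $r0, $r4  →  {$r0:0, $r1:14, $r2:7, $r3:13, $r4:10, $r5:1, $r6:65526, $r7:10}
[5] sub  $r1, $r1, $r6  →  {$r0:0, $r1:24, $r2:7, $r3:13, $r4:10, $r5:1, $r6:65526, $r7:10}
[6] bne  $r2, $r0, L8  →  {$r0:0, $r1:24, $r2:7, $r3:13, $r4:10, $r5:1, $r6:65526, $r7:10}  ⟨branch taken⟩
[7] slt  $r2, $r6, $r7  →  {$r0:0, $r1:24, $r2:0, $r3:13, $r4:10, $r5:1, $r6:65526, $r7:10}
[8] or   $r3, $r3, $r3  →  {$r0:0, $r1:24, $r2:0, $r3:13, $r4:10, $r5:1, $r6:65526, $r7:10}
[9] slti  $r6, $r3, 0  →  {$r0:0, $r1:24, $r2:0, $r3:13, $r4:10, $r5:1, $r6:0, $r7:10}
[10] sub  $r4, $r3, $r1  →  {$r0:0, $r1:24, $r2:0, $r3:13, $r4:65525, $r5:1, $r6:0, $r7:10}

0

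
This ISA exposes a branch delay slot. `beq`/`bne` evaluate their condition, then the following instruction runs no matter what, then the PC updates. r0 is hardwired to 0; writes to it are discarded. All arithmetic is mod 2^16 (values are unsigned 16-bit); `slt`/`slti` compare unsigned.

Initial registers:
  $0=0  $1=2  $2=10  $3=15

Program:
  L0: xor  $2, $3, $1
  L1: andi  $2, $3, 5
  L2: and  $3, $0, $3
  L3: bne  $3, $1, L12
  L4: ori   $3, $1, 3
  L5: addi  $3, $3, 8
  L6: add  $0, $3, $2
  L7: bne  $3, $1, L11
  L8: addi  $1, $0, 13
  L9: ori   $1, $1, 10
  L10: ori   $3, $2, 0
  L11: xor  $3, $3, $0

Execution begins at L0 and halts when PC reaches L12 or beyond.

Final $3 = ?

3

#0 xor  $2, $3, $1 ; 0/2/13/15
#1 andi  $2, $3, 5 ; 0/2/5/15
#2 and  $3, $0, $3 ; 0/2/5/0
#3 bne  $3, $1, L12 ; 0/2/5/0 ; →target
#4 ori   $3, $1, 3 ; 0/2/5/3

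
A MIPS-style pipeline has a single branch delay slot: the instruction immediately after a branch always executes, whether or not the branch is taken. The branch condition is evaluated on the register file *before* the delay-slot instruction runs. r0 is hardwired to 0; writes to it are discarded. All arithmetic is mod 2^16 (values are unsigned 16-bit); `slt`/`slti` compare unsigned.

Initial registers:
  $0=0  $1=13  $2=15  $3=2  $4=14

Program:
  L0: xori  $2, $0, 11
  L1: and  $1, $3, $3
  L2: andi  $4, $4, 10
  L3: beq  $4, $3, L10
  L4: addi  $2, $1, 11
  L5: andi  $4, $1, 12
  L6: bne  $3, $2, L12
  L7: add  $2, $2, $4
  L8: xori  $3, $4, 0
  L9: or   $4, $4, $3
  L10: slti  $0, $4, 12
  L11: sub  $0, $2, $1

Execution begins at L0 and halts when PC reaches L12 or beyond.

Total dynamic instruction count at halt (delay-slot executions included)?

#0 xori  $2, $0, 11 ; 0/13/11/2/14
#1 and  $1, $3, $3 ; 0/2/11/2/14
#2 andi  $4, $4, 10 ; 0/2/11/2/10
#3 beq  $4, $3, L10 ; 0/2/11/2/10 ; →fallthru
#4 addi  $2, $1, 11 ; 0/2/13/2/10
#5 andi  $4, $1, 12 ; 0/2/13/2/0
#6 bne  $3, $2, L12 ; 0/2/13/2/0 ; →target
#7 add  $2, $2, $4 ; 0/2/13/2/0

8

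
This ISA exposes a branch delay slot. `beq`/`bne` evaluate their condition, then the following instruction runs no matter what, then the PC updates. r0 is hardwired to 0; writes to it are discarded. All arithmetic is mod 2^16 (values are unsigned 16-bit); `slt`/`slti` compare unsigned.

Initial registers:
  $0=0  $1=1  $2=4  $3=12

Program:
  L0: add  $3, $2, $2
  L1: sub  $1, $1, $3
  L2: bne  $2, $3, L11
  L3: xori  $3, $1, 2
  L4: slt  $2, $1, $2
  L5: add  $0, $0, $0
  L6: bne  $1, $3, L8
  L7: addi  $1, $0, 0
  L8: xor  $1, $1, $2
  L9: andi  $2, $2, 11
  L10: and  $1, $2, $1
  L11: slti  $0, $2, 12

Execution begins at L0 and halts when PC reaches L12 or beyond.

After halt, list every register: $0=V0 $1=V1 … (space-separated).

  step pc=0: add  $3, $2, $2  regs=(0,1,4,8)
  step pc=1: sub  $1, $1, $3  regs=(0,65529,4,8)
  step pc=2: bne  $2, $3, L11  cond=T  regs=(0,65529,4,8)
  step pc=3: xori  $3, $1, 2  regs=(0,65529,4,65531)
  step pc=11: slti  $0, $2, 12  regs=(0,65529,4,65531)

$0=0 $1=65529 $2=4 $3=65531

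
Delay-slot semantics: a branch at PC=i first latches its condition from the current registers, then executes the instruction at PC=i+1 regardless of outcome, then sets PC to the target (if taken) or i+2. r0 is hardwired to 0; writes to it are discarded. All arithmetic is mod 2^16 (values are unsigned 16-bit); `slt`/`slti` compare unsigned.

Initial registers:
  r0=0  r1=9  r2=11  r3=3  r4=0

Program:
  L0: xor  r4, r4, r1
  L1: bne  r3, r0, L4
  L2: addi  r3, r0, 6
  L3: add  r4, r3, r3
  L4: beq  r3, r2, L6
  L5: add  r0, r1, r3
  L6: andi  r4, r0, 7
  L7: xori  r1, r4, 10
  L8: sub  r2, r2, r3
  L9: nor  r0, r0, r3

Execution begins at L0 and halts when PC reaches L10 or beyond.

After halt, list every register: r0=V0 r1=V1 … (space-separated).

#0 xor  r4, r4, r1 ; 0/9/11/3/9
#1 bne  r3, r0, L4 ; 0/9/11/3/9 ; →target
#2 addi  r3, r0, 6 ; 0/9/11/6/9
#4 beq  r3, r2, L6 ; 0/9/11/6/9 ; →fallthru
#5 add  r0, r1, r3 ; 0/9/11/6/9
#6 andi  r4, r0, 7 ; 0/9/11/6/0
#7 xori  r1, r4, 10 ; 0/10/11/6/0
#8 sub  r2, r2, r3 ; 0/10/5/6/0
#9 nor  r0, r0, r3 ; 0/10/5/6/0

r0=0 r1=10 r2=5 r3=6 r4=0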